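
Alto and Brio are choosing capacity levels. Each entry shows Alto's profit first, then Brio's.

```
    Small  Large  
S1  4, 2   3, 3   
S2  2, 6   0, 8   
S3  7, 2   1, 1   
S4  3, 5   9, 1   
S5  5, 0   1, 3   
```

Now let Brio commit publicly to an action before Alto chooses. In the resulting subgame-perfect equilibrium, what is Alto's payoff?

7

Work backward from Alto's decision.
- Small: BR = S3, leader payoff 2.
- Large: BR = S4, leader payoff 1.
Brio's induced payoffs are 2, 1, so Brio commits to Small. Subgame-perfect outcome: (S3, Small) with payoffs (7, 2).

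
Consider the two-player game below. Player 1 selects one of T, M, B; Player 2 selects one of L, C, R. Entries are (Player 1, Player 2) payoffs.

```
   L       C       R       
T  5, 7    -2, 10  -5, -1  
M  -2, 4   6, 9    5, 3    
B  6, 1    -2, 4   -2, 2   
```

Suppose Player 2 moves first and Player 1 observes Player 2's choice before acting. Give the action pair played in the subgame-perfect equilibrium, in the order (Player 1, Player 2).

Solve by backward induction (Player 2 leads).
- L: Player 1 compares 5, -2, 6 and picks B; Player 2 would get 1.
- C: Player 1 compares -2, 6, -2 and picks M; Player 2 would get 9.
- R: Player 1 compares -5, 5, -2 and picks M; Player 2 would get 3.
Among 1, 9, 3, the best is 9 at C. Subgame-perfect outcome: (M, C) with payoffs (6, 9).

(M, C)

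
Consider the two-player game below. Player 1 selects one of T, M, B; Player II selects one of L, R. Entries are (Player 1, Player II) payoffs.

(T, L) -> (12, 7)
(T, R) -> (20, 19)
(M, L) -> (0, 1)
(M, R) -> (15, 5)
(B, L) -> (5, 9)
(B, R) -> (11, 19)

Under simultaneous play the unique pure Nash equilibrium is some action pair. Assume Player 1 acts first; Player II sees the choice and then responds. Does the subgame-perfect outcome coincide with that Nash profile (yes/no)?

Player II best-responds to each possible Player 1 move:
- T: BR = R, leader payoff 20.
- M: BR = R, leader payoff 15.
- B: BR = R, leader payoff 11.
Player 1's induced payoffs are 20, 15, 11, so Player 1 commits to T. Subgame-perfect outcome: (T, R) with payoffs (20, 19).
For the simultaneous game, intersect best replies.
Player 1's best replies: L→T; R→T.
Player II's best replies: T→R; M→R; B→R.
Only (T, R) has each player best-responding; Nash payoffs (20, 19).
Sequential outcome (T, R) coincides with the Nash profile (T, R).

yes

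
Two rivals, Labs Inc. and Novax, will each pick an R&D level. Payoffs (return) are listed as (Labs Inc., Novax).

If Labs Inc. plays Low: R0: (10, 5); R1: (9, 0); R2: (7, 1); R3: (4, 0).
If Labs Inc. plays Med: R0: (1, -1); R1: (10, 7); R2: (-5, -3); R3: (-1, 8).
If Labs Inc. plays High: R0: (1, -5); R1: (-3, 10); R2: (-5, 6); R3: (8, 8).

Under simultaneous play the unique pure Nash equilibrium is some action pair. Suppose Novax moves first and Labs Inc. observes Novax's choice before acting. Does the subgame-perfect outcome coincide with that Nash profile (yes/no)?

Labs Inc. best-responds to each possible Novax move:
- R0: BR = Low, leader payoff 5.
- R1: BR = Med, leader payoff 7.
- R2: BR = Low, leader payoff 1.
- R3: BR = High, leader payoff 8.
Novax's induced payoffs are 5, 7, 1, 8, so Novax commits to R3. Subgame-perfect outcome: (High, R3) with payoffs (8, 8).
Under simultaneous play:
Labs Inc.'s best replies: R0→Low; R1→Med; R2→Low; R3→High.
Novax's best replies: Low→R0; Med→R3; High→R1.
The unique mutual best reply is (Low, R0), giving (10, 5).
Sequential outcome (High, R3) differs from the Nash profile (Low, R0).

no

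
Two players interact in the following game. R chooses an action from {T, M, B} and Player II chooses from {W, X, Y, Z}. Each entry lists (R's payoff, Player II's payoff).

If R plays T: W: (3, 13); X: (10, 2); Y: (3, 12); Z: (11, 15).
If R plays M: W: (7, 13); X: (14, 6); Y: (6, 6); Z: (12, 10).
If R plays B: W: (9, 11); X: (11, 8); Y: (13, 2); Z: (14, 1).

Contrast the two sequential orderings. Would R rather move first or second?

first

If R leads: Player II's best replies are T→Z, M→W, B→W; R's induced payoffs 11, 7, 9; outcome (T, Z), payoffs (11, 15).
If Player II leads: R's best replies are W→B, X→M, Y→B, Z→B; Player II's induced payoffs 11, 6, 2, 1; outcome (B, W), payoffs (9, 11).
R gets 11 moving first and 9 moving second, so R prefers to move first.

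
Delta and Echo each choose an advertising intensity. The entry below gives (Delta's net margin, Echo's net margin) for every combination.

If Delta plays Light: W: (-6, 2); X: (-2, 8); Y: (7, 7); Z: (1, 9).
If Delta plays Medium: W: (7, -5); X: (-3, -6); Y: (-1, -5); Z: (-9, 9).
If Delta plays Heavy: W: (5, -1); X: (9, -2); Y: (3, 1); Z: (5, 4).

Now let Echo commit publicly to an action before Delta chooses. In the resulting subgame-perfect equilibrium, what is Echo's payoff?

7

Work backward from Delta's decision.
- W: Delta compares -6, 7, 5 and picks Medium; Echo would get -5.
- X: Delta compares -2, -3, 9 and picks Heavy; Echo would get -2.
- Y: Delta compares 7, -1, 3 and picks Light; Echo would get 7.
- Z: Delta compares 1, -9, 5 and picks Heavy; Echo would get 4.
Echo's induced payoffs are -5, -2, 7, 4, so Echo commits to Y. Subgame-perfect outcome: (Light, Y) with payoffs (7, 7).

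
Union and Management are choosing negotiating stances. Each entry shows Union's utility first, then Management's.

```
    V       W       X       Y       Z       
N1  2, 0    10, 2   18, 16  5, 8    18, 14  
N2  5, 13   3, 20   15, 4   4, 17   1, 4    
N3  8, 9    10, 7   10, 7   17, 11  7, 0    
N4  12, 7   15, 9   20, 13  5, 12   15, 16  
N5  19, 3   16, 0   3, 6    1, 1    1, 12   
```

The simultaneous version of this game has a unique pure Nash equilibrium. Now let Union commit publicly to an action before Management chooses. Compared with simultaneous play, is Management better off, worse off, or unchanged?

better off

Backward induction with Union moving first.
- N1: Management compares 0, 2, 16, 8, 14 and picks X; Union would get 18.
- N2: Management compares 13, 20, 4, 17, 4 and picks W; Union would get 3.
- N3: Management compares 9, 7, 7, 11, 0 and picks Y; Union would get 17.
- N4: Management compares 7, 9, 13, 12, 16 and picks Z; Union would get 15.
- N5: Management compares 3, 0, 6, 1, 12 and picks Z; Union would get 1.
Maximizing over 18, 3, 17, 15, 1, Union chooses N1. Subgame-perfect outcome: (N1, X) with payoffs (18, 16).
Under simultaneous play:
Union's best replies: V→N5; W→N5; X→N4; Y→N3; Z→N1.
Management's best replies: N1→X; N2→W; N3→Y; N4→Z; N5→Z.
The unique mutual best reply is (N3, Y), giving (17, 11).
Management earns 16 sequentially versus 11 at the Nash outcome: better off.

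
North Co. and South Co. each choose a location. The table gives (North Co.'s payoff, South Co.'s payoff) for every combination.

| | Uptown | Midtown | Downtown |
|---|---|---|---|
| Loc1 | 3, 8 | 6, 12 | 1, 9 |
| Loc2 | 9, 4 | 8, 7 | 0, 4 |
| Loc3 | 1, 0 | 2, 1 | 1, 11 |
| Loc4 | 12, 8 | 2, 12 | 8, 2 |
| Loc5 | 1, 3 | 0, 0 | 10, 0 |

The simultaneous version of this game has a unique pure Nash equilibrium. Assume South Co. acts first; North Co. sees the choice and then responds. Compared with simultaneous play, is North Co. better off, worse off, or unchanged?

Backward induction with South Co. moving first.
- Uptown → North Co. plays Loc4 (best of 3, 9, 1, 12, 1); South Co. gets 8.
- Midtown → North Co. plays Loc2 (best of 6, 8, 2, 2, 0); South Co. gets 7.
- Downtown → North Co. plays Loc5 (best of 1, 0, 1, 8, 10); South Co. gets 0.
Maximizing over 8, 7, 0, South Co. chooses Uptown. Subgame-perfect outcome: (Loc4, Uptown) with payoffs (12, 8).
Now find the simultaneous Nash equilibrium.
North Co.'s best replies: Uptown→Loc4; Midtown→Loc2; Downtown→Loc5.
South Co.'s best replies: Loc1→Midtown; Loc2→Midtown; Loc3→Downtown; Loc4→Midtown; Loc5→Uptown.
The unique mutual best reply is (Loc2, Midtown), giving (8, 7).
North Co. earns 12 sequentially versus 8 at the Nash outcome: better off.

better off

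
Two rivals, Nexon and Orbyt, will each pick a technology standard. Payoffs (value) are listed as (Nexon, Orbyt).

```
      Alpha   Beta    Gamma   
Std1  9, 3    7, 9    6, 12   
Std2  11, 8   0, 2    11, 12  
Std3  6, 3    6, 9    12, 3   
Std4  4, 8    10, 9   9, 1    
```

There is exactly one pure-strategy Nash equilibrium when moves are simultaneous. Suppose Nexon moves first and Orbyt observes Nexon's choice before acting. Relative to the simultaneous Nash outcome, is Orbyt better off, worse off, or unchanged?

Work backward from Orbyt's decision.
- Std1 → Orbyt plays Gamma (best of 3, 9, 12); Nexon gets 6.
- Std2 → Orbyt plays Gamma (best of 8, 2, 12); Nexon gets 11.
- Std3 → Orbyt plays Beta (best of 3, 9, 3); Nexon gets 6.
- Std4 → Orbyt plays Beta (best of 8, 9, 1); Nexon gets 10.
Nexon's induced payoffs are 6, 11, 6, 10, so Nexon commits to Std2. Subgame-perfect outcome: (Std2, Gamma) with payoffs (11, 12).
Under simultaneous play:
Nexon's best replies: Alpha→Std2; Beta→Std4; Gamma→Std3.
Orbyt's best replies: Std1→Gamma; Std2→Gamma; Std3→Beta; Std4→Beta.
Only (Std4, Beta) has each player best-responding; Nash payoffs (10, 9).
Orbyt earns 12 sequentially versus 9 at the Nash outcome: better off.

better off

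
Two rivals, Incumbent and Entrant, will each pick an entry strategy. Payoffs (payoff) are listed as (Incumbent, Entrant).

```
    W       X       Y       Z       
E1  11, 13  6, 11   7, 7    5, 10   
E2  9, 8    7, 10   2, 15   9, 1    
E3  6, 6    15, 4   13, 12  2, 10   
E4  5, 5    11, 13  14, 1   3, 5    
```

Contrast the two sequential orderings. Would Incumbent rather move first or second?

first

If Incumbent leads: Entrant's best replies are E1→W, E2→Y, E3→Y, E4→X; Incumbent's induced payoffs 11, 2, 13, 11; outcome (E3, Y), payoffs (13, 12).
If Entrant leads: Incumbent's best replies are W→E1, X→E3, Y→E4, Z→E2; Entrant's induced payoffs 13, 4, 1, 1; outcome (E1, W), payoffs (11, 13).
Incumbent gets 13 moving first and 11 moving second, so Incumbent prefers to move first.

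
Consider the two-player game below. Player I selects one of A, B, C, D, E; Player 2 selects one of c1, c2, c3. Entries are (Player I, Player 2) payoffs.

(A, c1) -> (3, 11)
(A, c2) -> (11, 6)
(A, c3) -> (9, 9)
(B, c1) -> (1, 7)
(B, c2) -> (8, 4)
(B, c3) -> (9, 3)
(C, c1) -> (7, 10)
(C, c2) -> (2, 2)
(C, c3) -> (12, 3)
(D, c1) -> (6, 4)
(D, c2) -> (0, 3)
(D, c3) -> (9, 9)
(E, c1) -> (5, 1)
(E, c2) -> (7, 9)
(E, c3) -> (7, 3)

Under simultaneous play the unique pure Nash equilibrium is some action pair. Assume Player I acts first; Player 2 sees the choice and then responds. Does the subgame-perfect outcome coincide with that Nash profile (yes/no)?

Work backward from Player 2's decision.
- A: BR = c1, leader payoff 3.
- B: BR = c1, leader payoff 1.
- C: BR = c1, leader payoff 7.
- D: BR = c3, leader payoff 9.
- E: BR = c2, leader payoff 7.
Player I's induced payoffs are 3, 1, 7, 9, 7, so Player I commits to D. Subgame-perfect outcome: (D, c3) with payoffs (9, 9).
Under simultaneous play:
Player I's best replies: c1→C; c2→A; c3→C.
Player 2's best replies: A→c1; B→c1; C→c1; D→c3; E→c2.
Only (C, c1) has each player best-responding; Nash payoffs (7, 10).
Sequential outcome (D, c3) differs from the Nash profile (C, c1).

no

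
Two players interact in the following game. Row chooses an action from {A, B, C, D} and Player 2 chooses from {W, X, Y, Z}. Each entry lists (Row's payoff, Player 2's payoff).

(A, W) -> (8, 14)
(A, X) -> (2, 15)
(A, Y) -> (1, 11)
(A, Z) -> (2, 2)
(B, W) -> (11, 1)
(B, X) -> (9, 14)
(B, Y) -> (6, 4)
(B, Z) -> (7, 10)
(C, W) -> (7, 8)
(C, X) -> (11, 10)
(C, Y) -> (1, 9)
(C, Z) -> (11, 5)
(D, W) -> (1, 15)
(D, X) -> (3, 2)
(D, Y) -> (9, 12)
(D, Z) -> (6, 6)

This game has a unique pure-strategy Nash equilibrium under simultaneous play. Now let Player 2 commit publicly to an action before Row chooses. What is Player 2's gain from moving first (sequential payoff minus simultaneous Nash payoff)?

2

Work backward from Row's decision.
- W: BR = B, leader payoff 1.
- X: BR = C, leader payoff 10.
- Y: BR = D, leader payoff 12.
- Z: BR = C, leader payoff 5.
Maximizing over 1, 10, 12, 5, Player 2 chooses Y. Subgame-perfect outcome: (D, Y) with payoffs (9, 12).
For the simultaneous game, intersect best replies.
Row's best replies: W→B; X→C; Y→D; Z→C.
Player 2's best replies: A→X; B→X; C→X; D→W.
The unique mutual best reply is (C, X), giving (11, 10).
Player 2's commitment gain: 12 − 10 = 2.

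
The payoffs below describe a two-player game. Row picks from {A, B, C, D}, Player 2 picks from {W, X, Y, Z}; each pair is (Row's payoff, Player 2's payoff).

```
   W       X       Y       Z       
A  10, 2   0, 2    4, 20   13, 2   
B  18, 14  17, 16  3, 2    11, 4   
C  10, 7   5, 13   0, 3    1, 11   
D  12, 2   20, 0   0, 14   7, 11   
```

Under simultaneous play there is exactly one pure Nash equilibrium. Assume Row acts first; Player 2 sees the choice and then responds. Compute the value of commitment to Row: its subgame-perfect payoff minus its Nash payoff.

Player 2 best-responds to each possible Row move:
- A: Player 2 compares 2, 2, 20, 2 and picks Y; Row would get 4.
- B: Player 2 compares 14, 16, 2, 4 and picks X; Row would get 17.
- C: Player 2 compares 7, 13, 3, 11 and picks X; Row would get 5.
- D: Player 2 compares 2, 0, 14, 11 and picks Y; Row would get 0.
Among 4, 17, 5, 0, the best is 17 at B. Subgame-perfect outcome: (B, X) with payoffs (17, 16).
Now find the simultaneous Nash equilibrium.
Row's best replies: W→B; X→D; Y→A; Z→A.
Player 2's best replies: A→Y; B→X; C→X; D→Y.
The unique mutual best reply is (A, Y), giving (4, 20).
Row's commitment gain: 17 − 4 = 13.

13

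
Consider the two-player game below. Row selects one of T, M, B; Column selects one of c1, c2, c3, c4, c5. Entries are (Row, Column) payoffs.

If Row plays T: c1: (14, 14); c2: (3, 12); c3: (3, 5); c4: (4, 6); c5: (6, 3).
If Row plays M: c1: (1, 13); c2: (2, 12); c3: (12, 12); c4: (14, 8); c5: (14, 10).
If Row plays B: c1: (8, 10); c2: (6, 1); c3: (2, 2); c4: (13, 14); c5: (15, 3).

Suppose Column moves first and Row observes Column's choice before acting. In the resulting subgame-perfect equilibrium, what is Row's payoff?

Solve by backward induction (Column leads).
- c1: BR = T, leader payoff 14.
- c2: BR = B, leader payoff 1.
- c3: BR = M, leader payoff 12.
- c4: BR = M, leader payoff 8.
- c5: BR = B, leader payoff 3.
Among 14, 1, 12, 8, 3, the best is 14 at c1. Subgame-perfect outcome: (T, c1) with payoffs (14, 14).

14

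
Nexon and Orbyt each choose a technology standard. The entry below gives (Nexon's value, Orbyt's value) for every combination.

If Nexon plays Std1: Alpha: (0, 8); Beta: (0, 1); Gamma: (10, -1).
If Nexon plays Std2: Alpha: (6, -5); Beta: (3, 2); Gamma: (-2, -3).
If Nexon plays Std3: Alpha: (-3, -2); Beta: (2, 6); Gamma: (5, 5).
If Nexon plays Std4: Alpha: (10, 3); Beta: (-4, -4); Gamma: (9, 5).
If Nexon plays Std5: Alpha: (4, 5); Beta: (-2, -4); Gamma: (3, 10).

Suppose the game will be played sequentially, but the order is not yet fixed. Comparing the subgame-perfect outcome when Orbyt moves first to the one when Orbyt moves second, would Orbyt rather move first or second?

If Nexon leads: Orbyt's best replies are Std1→Alpha, Std2→Beta, Std3→Beta, Std4→Gamma, Std5→Gamma; Nexon's induced payoffs 0, 3, 2, 9, 3; outcome (Std4, Gamma), payoffs (9, 5).
If Orbyt leads: Nexon's best replies are Alpha→Std4, Beta→Std2, Gamma→Std1; Orbyt's induced payoffs 3, 2, -1; outcome (Std4, Alpha), payoffs (10, 3).
Orbyt gets 3 moving first and 5 moving second, so Orbyt prefers to move second.

second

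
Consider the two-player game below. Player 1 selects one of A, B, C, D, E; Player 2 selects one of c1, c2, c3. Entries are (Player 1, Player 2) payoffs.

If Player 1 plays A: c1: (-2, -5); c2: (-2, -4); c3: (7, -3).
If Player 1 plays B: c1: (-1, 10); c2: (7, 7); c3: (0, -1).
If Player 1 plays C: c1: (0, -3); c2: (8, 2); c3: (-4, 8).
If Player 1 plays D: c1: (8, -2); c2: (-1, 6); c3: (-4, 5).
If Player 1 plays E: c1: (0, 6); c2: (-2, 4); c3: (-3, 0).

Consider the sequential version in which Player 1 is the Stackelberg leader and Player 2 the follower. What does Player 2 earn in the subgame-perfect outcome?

-3

Solve by backward induction (Player 1 leads).
- A → Player 2 plays c3 (best of -5, -4, -3); Player 1 gets 7.
- B → Player 2 plays c1 (best of 10, 7, -1); Player 1 gets -1.
- C → Player 2 plays c3 (best of -3, 2, 8); Player 1 gets -4.
- D → Player 2 plays c2 (best of -2, 6, 5); Player 1 gets -1.
- E → Player 2 plays c1 (best of 6, 4, 0); Player 1 gets 0.
Player 1's induced payoffs are 7, -1, -4, -1, 0, so Player 1 commits to A. Subgame-perfect outcome: (A, c3) with payoffs (7, -3).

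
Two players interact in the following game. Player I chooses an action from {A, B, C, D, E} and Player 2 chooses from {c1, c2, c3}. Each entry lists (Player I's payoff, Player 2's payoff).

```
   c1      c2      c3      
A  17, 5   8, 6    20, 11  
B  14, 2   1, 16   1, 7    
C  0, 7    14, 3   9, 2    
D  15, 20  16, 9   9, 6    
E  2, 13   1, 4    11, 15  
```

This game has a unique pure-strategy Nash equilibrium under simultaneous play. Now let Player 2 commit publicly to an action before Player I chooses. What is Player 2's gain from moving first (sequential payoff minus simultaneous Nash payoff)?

Solve by backward induction (Player 2 leads).
- c1 → Player I plays A (best of 17, 14, 0, 15, 2); Player 2 gets 5.
- c2 → Player I plays D (best of 8, 1, 14, 16, 1); Player 2 gets 9.
- c3 → Player I plays A (best of 20, 1, 9, 9, 11); Player 2 gets 11.
Maximizing over 5, 9, 11, Player 2 chooses c3. Subgame-perfect outcome: (A, c3) with payoffs (20, 11).
Under simultaneous play:
Player I's best replies: c1→A; c2→D; c3→A.
Player 2's best replies: A→c3; B→c2; C→c1; D→c1; E→c3.
The unique mutual best reply is (A, c3), giving (20, 11).
Player 2's commitment gain: 11 − 11 = 0.

0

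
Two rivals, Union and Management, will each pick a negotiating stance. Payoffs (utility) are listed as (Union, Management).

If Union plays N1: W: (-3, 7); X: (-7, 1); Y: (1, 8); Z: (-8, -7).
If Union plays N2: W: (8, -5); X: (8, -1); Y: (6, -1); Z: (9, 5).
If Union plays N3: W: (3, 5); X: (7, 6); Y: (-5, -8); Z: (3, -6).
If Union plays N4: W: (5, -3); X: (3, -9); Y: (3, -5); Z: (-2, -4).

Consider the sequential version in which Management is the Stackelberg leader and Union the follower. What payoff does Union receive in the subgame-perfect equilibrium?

Backward induction with Management moving first.
- W: BR = N2, leader payoff -5.
- X: BR = N2, leader payoff -1.
- Y: BR = N2, leader payoff -1.
- Z: BR = N2, leader payoff 5.
Among -5, -1, -1, 5, the best is 5 at Z. Subgame-perfect outcome: (N2, Z) with payoffs (9, 5).

9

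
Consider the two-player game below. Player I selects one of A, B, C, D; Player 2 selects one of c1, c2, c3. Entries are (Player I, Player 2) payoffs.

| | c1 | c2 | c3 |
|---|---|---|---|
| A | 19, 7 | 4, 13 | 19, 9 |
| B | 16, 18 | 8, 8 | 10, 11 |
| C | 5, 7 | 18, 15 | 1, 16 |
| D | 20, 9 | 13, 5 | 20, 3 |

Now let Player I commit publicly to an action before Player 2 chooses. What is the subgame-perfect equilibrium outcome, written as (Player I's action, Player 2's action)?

(D, c1)

Backward induction with Player I moving first.
- A: Player 2 compares 7, 13, 9 and picks c2; Player I would get 4.
- B: Player 2 compares 18, 8, 11 and picks c1; Player I would get 16.
- C: Player 2 compares 7, 15, 16 and picks c3; Player I would get 1.
- D: Player 2 compares 9, 5, 3 and picks c1; Player I would get 20.
Player I's induced payoffs are 4, 16, 1, 20, so Player I commits to D. Subgame-perfect outcome: (D, c1) with payoffs (20, 9).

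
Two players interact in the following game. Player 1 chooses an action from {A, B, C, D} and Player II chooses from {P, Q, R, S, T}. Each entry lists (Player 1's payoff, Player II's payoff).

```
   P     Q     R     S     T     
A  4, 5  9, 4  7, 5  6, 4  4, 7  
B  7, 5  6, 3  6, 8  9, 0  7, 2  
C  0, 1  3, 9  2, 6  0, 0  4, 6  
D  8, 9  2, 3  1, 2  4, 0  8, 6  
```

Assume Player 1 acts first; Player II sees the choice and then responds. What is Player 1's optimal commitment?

D

Work backward from Player II's decision.
- A → Player II plays T (best of 5, 4, 5, 4, 7); Player 1 gets 4.
- B → Player II plays R (best of 5, 3, 8, 0, 2); Player 1 gets 6.
- C → Player II plays Q (best of 1, 9, 6, 0, 6); Player 1 gets 3.
- D → Player II plays P (best of 9, 3, 2, 0, 6); Player 1 gets 8.
Among 4, 6, 3, 8, the best is 8 at D. Subgame-perfect outcome: (D, P) with payoffs (8, 9).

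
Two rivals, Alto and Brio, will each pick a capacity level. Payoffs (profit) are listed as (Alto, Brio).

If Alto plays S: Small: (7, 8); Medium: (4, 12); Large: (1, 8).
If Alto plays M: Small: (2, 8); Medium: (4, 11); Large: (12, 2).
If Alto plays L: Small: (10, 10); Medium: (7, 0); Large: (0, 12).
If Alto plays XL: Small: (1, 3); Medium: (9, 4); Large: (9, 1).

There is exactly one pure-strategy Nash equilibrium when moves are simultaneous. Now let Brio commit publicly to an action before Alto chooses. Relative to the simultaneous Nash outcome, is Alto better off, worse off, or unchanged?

Work backward from Alto's decision.
- Small: BR = L, leader payoff 10.
- Medium: BR = XL, leader payoff 4.
- Large: BR = M, leader payoff 2.
Maximizing over 10, 4, 2, Brio chooses Small. Subgame-perfect outcome: (L, Small) with payoffs (10, 10).
For the simultaneous game, intersect best replies.
Alto's best replies: Small→L; Medium→XL; Large→M.
Brio's best replies: S→Medium; M→Medium; L→Large; XL→Medium.
Only (XL, Medium) has each player best-responding; Nash payoffs (9, 4).
Alto earns 10 sequentially versus 9 at the Nash outcome: better off.

better off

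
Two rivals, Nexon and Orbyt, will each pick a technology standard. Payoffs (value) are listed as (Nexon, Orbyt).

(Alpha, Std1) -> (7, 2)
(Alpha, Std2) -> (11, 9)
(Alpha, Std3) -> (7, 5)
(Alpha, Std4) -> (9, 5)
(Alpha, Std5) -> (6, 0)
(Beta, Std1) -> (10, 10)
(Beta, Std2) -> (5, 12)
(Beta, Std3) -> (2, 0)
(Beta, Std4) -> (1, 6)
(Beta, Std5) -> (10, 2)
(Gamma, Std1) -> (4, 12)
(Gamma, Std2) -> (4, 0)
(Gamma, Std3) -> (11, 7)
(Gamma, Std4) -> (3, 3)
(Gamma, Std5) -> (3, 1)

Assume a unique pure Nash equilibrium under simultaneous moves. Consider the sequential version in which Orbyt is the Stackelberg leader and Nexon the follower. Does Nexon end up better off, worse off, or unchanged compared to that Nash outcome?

Work backward from Nexon's decision.
- Std1 → Nexon plays Beta (best of 7, 10, 4); Orbyt gets 10.
- Std2 → Nexon plays Alpha (best of 11, 5, 4); Orbyt gets 9.
- Std3 → Nexon plays Gamma (best of 7, 2, 11); Orbyt gets 7.
- Std4 → Nexon plays Alpha (best of 9, 1, 3); Orbyt gets 5.
- Std5 → Nexon plays Beta (best of 6, 10, 3); Orbyt gets 2.
Among 10, 9, 7, 5, 2, the best is 10 at Std1. Subgame-perfect outcome: (Beta, Std1) with payoffs (10, 10).
Now find the simultaneous Nash equilibrium.
Nexon's best replies: Std1→Beta; Std2→Alpha; Std3→Gamma; Std4→Alpha; Std5→Beta.
Orbyt's best replies: Alpha→Std2; Beta→Std2; Gamma→Std1.
Only (Alpha, Std2) has each player best-responding; Nash payoffs (11, 9).
Nexon earns 10 sequentially versus 11 at the Nash outcome: worse off.

worse off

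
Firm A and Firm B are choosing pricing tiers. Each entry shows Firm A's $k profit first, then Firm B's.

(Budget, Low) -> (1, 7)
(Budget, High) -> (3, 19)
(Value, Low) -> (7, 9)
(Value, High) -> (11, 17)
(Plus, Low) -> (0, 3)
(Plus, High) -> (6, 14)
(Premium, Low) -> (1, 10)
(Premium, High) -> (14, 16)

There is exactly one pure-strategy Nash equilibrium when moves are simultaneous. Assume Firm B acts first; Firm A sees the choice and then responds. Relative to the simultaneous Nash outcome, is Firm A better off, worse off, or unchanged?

unchanged

Work backward from Firm A's decision.
- Low → Firm A plays Value (best of 1, 7, 0, 1); Firm B gets 9.
- High → Firm A plays Premium (best of 3, 11, 6, 14); Firm B gets 16.
Firm B's induced payoffs are 9, 16, so Firm B commits to High. Subgame-perfect outcome: (Premium, High) with payoffs (14, 16).
For the simultaneous game, intersect best replies.
Firm A's best replies: Low→Value; High→Premium.
Firm B's best replies: Budget→High; Value→High; Plus→High; Premium→High.
Only (Premium, High) has each player best-responding; Nash payoffs (14, 16).
Firm A earns 14 sequentially versus 14 at the Nash outcome: unchanged.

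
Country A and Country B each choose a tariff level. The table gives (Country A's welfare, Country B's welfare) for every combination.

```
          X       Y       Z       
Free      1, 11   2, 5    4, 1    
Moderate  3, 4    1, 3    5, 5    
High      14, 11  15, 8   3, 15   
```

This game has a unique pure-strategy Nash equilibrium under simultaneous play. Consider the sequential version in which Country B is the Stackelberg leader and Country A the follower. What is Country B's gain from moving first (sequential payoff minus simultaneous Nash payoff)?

6

Work backward from Country A's decision.
- X: Country A compares 1, 3, 14 and picks High; Country B would get 11.
- Y: Country A compares 2, 1, 15 and picks High; Country B would get 8.
- Z: Country A compares 4, 5, 3 and picks Moderate; Country B would get 5.
Among 11, 8, 5, the best is 11 at X. Subgame-perfect outcome: (High, X) with payoffs (14, 11).
Now find the simultaneous Nash equilibrium.
Country A's best replies: X→High; Y→High; Z→Moderate.
Country B's best replies: Free→X; Moderate→Z; High→Z.
The unique mutual best reply is (Moderate, Z), giving (5, 5).
Country B's commitment gain: 11 − 5 = 6.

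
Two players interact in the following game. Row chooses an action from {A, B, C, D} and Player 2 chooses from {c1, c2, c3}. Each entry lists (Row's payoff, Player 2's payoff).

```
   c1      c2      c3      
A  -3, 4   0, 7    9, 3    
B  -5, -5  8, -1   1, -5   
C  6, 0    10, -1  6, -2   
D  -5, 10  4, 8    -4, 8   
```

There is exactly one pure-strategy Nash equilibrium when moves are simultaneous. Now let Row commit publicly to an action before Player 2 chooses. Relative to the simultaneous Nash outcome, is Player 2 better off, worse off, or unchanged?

worse off

Work backward from Player 2's decision.
- A: BR = c2, leader payoff 0.
- B: BR = c2, leader payoff 8.
- C: BR = c1, leader payoff 6.
- D: BR = c1, leader payoff -5.
Row's induced payoffs are 0, 8, 6, -5, so Row commits to B. Subgame-perfect outcome: (B, c2) with payoffs (8, -1).
Under simultaneous play:
Row's best replies: c1→C; c2→C; c3→A.
Player 2's best replies: A→c2; B→c2; C→c1; D→c1.
Only (C, c1) has each player best-responding; Nash payoffs (6, 0).
Player 2 earns -1 sequentially versus 0 at the Nash outcome: worse off.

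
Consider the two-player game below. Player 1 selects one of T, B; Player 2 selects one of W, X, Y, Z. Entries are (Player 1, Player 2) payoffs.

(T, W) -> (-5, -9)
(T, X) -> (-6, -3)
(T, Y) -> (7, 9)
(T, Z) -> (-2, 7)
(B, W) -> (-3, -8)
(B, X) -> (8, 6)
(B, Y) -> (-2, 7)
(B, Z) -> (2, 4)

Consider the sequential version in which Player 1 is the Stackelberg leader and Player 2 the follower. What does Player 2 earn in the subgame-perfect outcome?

Player 2 best-responds to each possible Player 1 move:
- T: Player 2 compares -9, -3, 9, 7 and picks Y; Player 1 would get 7.
- B: Player 2 compares -8, 6, 7, 4 and picks Y; Player 1 would get -2.
Player 1's induced payoffs are 7, -2, so Player 1 commits to T. Subgame-perfect outcome: (T, Y) with payoffs (7, 9).

9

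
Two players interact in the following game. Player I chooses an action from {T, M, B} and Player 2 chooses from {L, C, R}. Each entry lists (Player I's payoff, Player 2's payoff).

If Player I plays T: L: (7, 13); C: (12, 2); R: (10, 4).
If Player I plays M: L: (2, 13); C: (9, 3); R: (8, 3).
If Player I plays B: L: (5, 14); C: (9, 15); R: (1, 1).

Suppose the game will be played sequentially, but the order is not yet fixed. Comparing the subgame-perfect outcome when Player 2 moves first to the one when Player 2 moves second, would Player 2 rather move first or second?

If Player I leads: Player 2's best replies are T→L, M→L, B→C; Player I's induced payoffs 7, 2, 9; outcome (B, C), payoffs (9, 15).
If Player 2 leads: Player I's best replies are L→T, C→T, R→T; Player 2's induced payoffs 13, 2, 4; outcome (T, L), payoffs (7, 13).
Player 2 gets 13 moving first and 15 moving second, so Player 2 prefers to move second.

second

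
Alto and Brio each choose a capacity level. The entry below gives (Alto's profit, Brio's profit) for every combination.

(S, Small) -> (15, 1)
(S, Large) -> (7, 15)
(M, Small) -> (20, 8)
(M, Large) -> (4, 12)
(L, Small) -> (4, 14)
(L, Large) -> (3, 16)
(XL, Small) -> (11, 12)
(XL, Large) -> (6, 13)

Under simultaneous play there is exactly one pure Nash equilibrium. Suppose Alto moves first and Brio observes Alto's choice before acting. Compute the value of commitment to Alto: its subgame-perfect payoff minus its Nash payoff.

0

Solve by backward induction (Alto leads).
- S: Brio compares 1, 15 and picks Large; Alto would get 7.
- M: Brio compares 8, 12 and picks Large; Alto would get 4.
- L: Brio compares 14, 16 and picks Large; Alto would get 3.
- XL: Brio compares 12, 13 and picks Large; Alto would get 6.
Alto's induced payoffs are 7, 4, 3, 6, so Alto commits to S. Subgame-perfect outcome: (S, Large) with payoffs (7, 15).
Under simultaneous play:
Alto's best replies: Small→M; Large→S.
Brio's best replies: S→Large; M→Large; L→Large; XL→Large.
The unique mutual best reply is (S, Large), giving (7, 15).
Alto's commitment gain: 7 − 7 = 0.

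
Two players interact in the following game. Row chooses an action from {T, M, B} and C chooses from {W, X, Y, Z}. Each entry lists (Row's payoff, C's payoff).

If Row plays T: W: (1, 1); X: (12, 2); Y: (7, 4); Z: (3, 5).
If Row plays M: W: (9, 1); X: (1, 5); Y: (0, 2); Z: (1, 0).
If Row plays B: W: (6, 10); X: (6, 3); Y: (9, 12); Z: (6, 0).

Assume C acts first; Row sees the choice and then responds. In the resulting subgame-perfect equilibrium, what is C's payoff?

Solve by backward induction (C leads).
- W: BR = M, leader payoff 1.
- X: BR = T, leader payoff 2.
- Y: BR = B, leader payoff 12.
- Z: BR = B, leader payoff 0.
Among 1, 2, 12, 0, the best is 12 at Y. Subgame-perfect outcome: (B, Y) with payoffs (9, 12).

12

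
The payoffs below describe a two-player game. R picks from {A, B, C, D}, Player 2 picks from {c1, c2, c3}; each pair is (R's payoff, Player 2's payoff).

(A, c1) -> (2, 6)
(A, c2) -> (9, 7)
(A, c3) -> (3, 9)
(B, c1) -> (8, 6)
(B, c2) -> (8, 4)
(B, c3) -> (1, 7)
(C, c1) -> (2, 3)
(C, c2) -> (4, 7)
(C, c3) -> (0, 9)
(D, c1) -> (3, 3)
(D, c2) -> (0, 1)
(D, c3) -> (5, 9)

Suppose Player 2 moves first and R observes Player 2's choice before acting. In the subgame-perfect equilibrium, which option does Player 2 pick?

c3

R best-responds to each possible Player 2 move:
- c1 → R plays B (best of 2, 8, 2, 3); Player 2 gets 6.
- c2 → R plays A (best of 9, 8, 4, 0); Player 2 gets 7.
- c3 → R plays D (best of 3, 1, 0, 5); Player 2 gets 9.
Maximizing over 6, 7, 9, Player 2 chooses c3. Subgame-perfect outcome: (D, c3) with payoffs (5, 9).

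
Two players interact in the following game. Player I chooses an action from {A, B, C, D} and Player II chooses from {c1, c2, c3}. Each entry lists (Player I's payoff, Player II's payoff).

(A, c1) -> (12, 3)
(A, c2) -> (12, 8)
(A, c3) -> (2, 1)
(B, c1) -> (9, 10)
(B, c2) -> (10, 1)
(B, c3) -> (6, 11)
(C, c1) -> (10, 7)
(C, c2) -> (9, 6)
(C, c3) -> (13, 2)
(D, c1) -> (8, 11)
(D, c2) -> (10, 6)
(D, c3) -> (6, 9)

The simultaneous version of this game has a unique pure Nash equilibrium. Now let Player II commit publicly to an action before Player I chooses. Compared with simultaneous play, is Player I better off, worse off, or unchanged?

unchanged

Work backward from Player I's decision.
- c1: BR = A, leader payoff 3.
- c2: BR = A, leader payoff 8.
- c3: BR = C, leader payoff 2.
Among 3, 8, 2, the best is 8 at c2. Subgame-perfect outcome: (A, c2) with payoffs (12, 8).
Under simultaneous play:
Player I's best replies: c1→A; c2→A; c3→C.
Player II's best replies: A→c2; B→c3; C→c1; D→c1.
Only (A, c2) has each player best-responding; Nash payoffs (12, 8).
Player I earns 12 sequentially versus 12 at the Nash outcome: unchanged.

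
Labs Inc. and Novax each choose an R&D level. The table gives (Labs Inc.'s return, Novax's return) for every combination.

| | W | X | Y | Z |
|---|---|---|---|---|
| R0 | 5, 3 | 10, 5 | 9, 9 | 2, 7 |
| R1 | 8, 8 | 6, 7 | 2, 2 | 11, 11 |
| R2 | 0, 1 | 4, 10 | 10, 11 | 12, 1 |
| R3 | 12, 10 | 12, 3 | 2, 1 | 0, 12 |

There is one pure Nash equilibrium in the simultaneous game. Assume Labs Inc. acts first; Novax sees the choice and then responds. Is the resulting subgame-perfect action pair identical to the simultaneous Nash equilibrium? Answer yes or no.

no

Backward induction with Labs Inc. moving first.
- R0 → Novax plays Y (best of 3, 5, 9, 7); Labs Inc. gets 9.
- R1 → Novax plays Z (best of 8, 7, 2, 11); Labs Inc. gets 11.
- R2 → Novax plays Y (best of 1, 10, 11, 1); Labs Inc. gets 10.
- R3 → Novax plays Z (best of 10, 3, 1, 12); Labs Inc. gets 0.
Maximizing over 9, 11, 10, 0, Labs Inc. chooses R1. Subgame-perfect outcome: (R1, Z) with payoffs (11, 11).
Under simultaneous play:
Labs Inc.'s best replies: W→R3; X→R3; Y→R2; Z→R2.
Novax's best replies: R0→Y; R1→Z; R2→Y; R3→Z.
Only (R2, Y) has each player best-responding; Nash payoffs (10, 11).
Sequential outcome (R1, Z) differs from the Nash profile (R2, Y).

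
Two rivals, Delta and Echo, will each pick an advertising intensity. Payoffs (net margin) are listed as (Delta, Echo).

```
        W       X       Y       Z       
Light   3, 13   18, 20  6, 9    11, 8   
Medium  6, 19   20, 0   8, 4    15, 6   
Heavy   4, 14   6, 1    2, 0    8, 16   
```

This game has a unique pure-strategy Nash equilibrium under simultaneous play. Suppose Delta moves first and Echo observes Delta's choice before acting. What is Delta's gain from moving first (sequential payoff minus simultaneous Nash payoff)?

Backward induction with Delta moving first.
- Light: Echo compares 13, 20, 9, 8 and picks X; Delta would get 18.
- Medium: Echo compares 19, 0, 4, 6 and picks W; Delta would get 6.
- Heavy: Echo compares 14, 1, 0, 16 and picks Z; Delta would get 8.
Among 18, 6, 8, the best is 18 at Light. Subgame-perfect outcome: (Light, X) with payoffs (18, 20).
For the simultaneous game, intersect best replies.
Delta's best replies: W→Medium; X→Medium; Y→Medium; Z→Medium.
Echo's best replies: Light→X; Medium→W; Heavy→Z.
The unique mutual best reply is (Medium, W), giving (6, 19).
Delta's commitment gain: 18 − 6 = 12.

12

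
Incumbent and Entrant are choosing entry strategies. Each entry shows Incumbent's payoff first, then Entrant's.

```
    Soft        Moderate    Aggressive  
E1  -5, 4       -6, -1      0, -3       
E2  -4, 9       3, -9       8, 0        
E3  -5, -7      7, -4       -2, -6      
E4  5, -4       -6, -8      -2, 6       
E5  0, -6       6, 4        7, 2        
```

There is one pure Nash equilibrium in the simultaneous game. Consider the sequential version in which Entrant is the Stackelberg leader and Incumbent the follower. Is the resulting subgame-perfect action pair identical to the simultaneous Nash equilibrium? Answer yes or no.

Solve by backward induction (Entrant leads).
- Soft: BR = E4, leader payoff -4.
- Moderate: BR = E3, leader payoff -4.
- Aggressive: BR = E2, leader payoff 0.
Maximizing over -4, -4, 0, Entrant chooses Aggressive. Subgame-perfect outcome: (E2, Aggressive) with payoffs (8, 0).
For the simultaneous game, intersect best replies.
Incumbent's best replies: Soft→E4; Moderate→E3; Aggressive→E2.
Entrant's best replies: E1→Soft; E2→Soft; E3→Moderate; E4→Aggressive; E5→Moderate.
Only (E3, Moderate) has each player best-responding; Nash payoffs (7, -4).
Sequential outcome (E2, Aggressive) differs from the Nash profile (E3, Moderate).

no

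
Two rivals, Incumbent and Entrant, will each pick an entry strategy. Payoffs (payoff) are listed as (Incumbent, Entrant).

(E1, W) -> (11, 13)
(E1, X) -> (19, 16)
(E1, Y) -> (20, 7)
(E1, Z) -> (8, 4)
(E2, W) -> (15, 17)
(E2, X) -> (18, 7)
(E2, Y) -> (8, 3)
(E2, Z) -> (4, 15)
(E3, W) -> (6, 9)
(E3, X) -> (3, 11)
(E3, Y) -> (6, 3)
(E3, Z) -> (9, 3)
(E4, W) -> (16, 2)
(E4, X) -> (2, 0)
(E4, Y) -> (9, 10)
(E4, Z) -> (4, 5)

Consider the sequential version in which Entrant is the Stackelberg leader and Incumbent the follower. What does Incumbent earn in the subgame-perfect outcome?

19

Backward induction with Entrant moving first.
- W: BR = E4, leader payoff 2.
- X: BR = E1, leader payoff 16.
- Y: BR = E1, leader payoff 7.
- Z: BR = E3, leader payoff 3.
Entrant's induced payoffs are 2, 16, 7, 3, so Entrant commits to X. Subgame-perfect outcome: (E1, X) with payoffs (19, 16).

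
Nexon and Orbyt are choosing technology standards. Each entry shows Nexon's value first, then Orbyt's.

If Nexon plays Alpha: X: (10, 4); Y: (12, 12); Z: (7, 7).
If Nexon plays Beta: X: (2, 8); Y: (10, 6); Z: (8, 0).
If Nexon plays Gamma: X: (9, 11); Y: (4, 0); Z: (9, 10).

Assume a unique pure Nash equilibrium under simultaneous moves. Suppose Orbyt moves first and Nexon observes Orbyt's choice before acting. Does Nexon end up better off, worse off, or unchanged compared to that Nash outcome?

Work backward from Nexon's decision.
- X: Nexon compares 10, 2, 9 and picks Alpha; Orbyt would get 4.
- Y: Nexon compares 12, 10, 4 and picks Alpha; Orbyt would get 12.
- Z: Nexon compares 7, 8, 9 and picks Gamma; Orbyt would get 10.
Among 4, 12, 10, the best is 12 at Y. Subgame-perfect outcome: (Alpha, Y) with payoffs (12, 12).
Under simultaneous play:
Nexon's best replies: X→Alpha; Y→Alpha; Z→Gamma.
Orbyt's best replies: Alpha→Y; Beta→X; Gamma→X.
Only (Alpha, Y) has each player best-responding; Nash payoffs (12, 12).
Nexon earns 12 sequentially versus 12 at the Nash outcome: unchanged.

unchanged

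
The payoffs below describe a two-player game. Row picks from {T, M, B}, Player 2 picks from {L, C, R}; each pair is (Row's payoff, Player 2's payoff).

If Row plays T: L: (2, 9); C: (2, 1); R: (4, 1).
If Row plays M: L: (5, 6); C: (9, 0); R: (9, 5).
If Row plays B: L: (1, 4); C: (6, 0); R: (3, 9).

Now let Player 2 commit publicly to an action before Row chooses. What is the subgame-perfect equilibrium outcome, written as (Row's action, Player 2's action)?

Row best-responds to each possible Player 2 move:
- L → Row plays M (best of 2, 5, 1); Player 2 gets 6.
- C → Row plays M (best of 2, 9, 6); Player 2 gets 0.
- R → Row plays M (best of 4, 9, 3); Player 2 gets 5.
Among 6, 0, 5, the best is 6 at L. Subgame-perfect outcome: (M, L) with payoffs (5, 6).

(M, L)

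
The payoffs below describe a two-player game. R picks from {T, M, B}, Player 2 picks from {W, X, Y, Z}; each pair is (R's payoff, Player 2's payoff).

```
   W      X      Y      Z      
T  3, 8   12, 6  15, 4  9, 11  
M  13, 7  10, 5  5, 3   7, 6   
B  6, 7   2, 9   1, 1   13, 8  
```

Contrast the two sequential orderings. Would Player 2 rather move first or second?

If R leads: Player 2's best replies are T→Z, M→W, B→X; R's induced payoffs 9, 13, 2; outcome (M, W), payoffs (13, 7).
If Player 2 leads: R's best replies are W→M, X→T, Y→T, Z→B; Player 2's induced payoffs 7, 6, 4, 8; outcome (B, Z), payoffs (13, 8).
Player 2 gets 8 moving first and 7 moving second, so Player 2 prefers to move first.

first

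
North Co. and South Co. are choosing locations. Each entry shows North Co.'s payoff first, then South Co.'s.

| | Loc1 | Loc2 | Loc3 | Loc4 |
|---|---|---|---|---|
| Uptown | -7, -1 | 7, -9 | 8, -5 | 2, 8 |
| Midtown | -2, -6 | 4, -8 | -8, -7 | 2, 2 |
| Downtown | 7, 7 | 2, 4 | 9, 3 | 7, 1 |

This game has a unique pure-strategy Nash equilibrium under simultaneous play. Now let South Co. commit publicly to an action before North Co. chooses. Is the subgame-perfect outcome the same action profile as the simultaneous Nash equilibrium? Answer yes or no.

yes

Solve by backward induction (South Co. leads).
- Loc1 → North Co. plays Downtown (best of -7, -2, 7); South Co. gets 7.
- Loc2 → North Co. plays Uptown (best of 7, 4, 2); South Co. gets -9.
- Loc3 → North Co. plays Downtown (best of 8, -8, 9); South Co. gets 3.
- Loc4 → North Co. plays Downtown (best of 2, 2, 7); South Co. gets 1.
South Co.'s induced payoffs are 7, -9, 3, 1, so South Co. commits to Loc1. Subgame-perfect outcome: (Downtown, Loc1) with payoffs (7, 7).
Now find the simultaneous Nash equilibrium.
North Co.'s best replies: Loc1→Downtown; Loc2→Uptown; Loc3→Downtown; Loc4→Downtown.
South Co.'s best replies: Uptown→Loc4; Midtown→Loc4; Downtown→Loc1.
Only (Downtown, Loc1) has each player best-responding; Nash payoffs (7, 7).
Sequential outcome (Downtown, Loc1) coincides with the Nash profile (Downtown, Loc1).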